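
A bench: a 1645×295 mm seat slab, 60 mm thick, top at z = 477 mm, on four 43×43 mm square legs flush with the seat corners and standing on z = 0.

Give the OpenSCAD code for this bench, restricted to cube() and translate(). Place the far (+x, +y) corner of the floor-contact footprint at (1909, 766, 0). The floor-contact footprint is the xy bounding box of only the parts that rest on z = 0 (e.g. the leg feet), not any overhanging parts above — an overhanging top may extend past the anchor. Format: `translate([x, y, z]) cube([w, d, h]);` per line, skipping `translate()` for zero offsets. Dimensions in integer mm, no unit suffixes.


translate([264, 471, 417]) cube([1645, 295, 60]);
translate([264, 471, 0]) cube([43, 43, 417]);
translate([264, 723, 0]) cube([43, 43, 417]);
translate([1866, 471, 0]) cube([43, 43, 417]);
translate([1866, 723, 0]) cube([43, 43, 417]);


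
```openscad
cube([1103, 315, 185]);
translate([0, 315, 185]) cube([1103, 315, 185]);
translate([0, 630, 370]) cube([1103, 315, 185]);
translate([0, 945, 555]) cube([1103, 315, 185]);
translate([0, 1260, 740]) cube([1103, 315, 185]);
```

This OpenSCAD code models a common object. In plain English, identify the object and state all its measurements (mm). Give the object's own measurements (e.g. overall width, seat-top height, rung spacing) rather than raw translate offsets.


A straight staircase of 5 solid steps. Each step is 1103 mm wide (x), 315 mm deep (y, the going) and 185 mm tall (the rise). The first step rests on the floor; each subsequent step sits one going further in +y and one rise higher in +z, directly behind and above the previous step with no overlap.


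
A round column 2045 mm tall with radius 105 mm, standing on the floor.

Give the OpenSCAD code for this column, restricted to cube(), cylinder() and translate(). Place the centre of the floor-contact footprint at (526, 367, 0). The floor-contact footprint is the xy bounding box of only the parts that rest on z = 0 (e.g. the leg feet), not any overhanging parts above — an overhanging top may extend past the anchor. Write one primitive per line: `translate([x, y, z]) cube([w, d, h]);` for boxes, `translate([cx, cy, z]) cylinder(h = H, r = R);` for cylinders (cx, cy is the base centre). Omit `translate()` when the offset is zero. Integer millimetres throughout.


translate([526, 367, 0]) cylinder(h = 2045, r = 105);


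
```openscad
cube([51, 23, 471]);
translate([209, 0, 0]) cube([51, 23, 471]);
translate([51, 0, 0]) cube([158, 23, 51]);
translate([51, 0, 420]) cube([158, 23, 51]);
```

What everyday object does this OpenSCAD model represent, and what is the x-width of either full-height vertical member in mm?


A picture frame. The border width is 51 mm.

Four thin pieces enclosing a rectangular opening — a picture frame. The two full-height stiles are 471 mm tall; the top rail sits at z = 420 and is 51 mm tall, so the border above the opening is 471 − 420 = 51 mm, matching the stile x-width.


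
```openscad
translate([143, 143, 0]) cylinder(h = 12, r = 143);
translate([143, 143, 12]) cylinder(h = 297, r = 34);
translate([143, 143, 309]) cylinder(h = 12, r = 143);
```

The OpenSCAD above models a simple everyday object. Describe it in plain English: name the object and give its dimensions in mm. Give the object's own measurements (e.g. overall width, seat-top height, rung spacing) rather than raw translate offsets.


A spool: two coaxial disc flanges of radius 143 mm and thickness 12 mm, joined by a core cylinder of radius 34 mm and height 297 mm. The lower flange rests on z = 0 and the three cylinders share a vertical axis.


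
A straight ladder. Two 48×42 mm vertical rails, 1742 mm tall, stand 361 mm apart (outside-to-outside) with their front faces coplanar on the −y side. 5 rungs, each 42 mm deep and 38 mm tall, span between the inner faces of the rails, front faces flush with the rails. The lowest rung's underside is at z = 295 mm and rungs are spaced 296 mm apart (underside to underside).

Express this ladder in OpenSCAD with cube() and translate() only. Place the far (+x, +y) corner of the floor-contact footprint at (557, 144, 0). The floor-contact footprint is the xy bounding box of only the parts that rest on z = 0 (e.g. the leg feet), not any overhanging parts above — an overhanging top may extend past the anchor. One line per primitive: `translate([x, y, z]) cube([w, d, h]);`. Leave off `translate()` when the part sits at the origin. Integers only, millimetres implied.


translate([196, 102, 0]) cube([48, 42, 1742]);
translate([509, 102, 0]) cube([48, 42, 1742]);
translate([244, 102, 295]) cube([265, 42, 38]);
translate([244, 102, 591]) cube([265, 42, 38]);
translate([244, 102, 887]) cube([265, 42, 38]);
translate([244, 102, 1183]) cube([265, 42, 38]);
translate([244, 102, 1479]) cube([265, 42, 38]);


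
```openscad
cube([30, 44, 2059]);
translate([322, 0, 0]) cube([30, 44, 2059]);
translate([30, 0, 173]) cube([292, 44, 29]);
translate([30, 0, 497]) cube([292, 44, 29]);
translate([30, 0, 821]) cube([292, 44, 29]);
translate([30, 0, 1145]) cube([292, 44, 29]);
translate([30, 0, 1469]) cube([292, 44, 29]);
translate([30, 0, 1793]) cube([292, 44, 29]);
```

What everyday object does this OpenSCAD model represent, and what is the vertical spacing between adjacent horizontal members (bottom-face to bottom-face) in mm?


A ladder. The rung spacing is 324 mm.

Two tall 30×44 posts with 6 short bars between them — a ladder. Adjacent rungs sit at z = 173 and z = 497, so the spacing is 497 − 173 = 324 mm.


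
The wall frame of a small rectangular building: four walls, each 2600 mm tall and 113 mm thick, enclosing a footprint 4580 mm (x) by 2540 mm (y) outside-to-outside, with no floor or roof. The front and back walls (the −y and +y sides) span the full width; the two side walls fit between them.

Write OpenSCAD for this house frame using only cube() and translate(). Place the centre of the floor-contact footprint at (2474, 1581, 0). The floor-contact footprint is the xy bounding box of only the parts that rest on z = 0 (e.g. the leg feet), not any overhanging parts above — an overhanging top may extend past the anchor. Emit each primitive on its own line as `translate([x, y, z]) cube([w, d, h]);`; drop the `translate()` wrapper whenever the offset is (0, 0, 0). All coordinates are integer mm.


translate([184, 311, 0]) cube([4580, 113, 2600]);
translate([184, 2738, 0]) cube([4580, 113, 2600]);
translate([184, 424, 0]) cube([113, 2314, 2600]);
translate([4651, 424, 0]) cube([113, 2314, 2600]);


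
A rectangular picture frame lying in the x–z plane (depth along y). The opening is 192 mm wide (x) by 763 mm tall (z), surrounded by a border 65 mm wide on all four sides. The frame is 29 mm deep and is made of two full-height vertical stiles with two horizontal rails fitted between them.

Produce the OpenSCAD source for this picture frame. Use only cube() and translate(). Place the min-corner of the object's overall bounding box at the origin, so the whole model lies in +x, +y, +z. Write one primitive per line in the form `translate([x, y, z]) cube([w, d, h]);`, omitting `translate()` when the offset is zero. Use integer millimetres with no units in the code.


cube([65, 29, 893]);
translate([257, 0, 0]) cube([65, 29, 893]);
translate([65, 0, 0]) cube([192, 29, 65]);
translate([65, 0, 828]) cube([192, 29, 65]);


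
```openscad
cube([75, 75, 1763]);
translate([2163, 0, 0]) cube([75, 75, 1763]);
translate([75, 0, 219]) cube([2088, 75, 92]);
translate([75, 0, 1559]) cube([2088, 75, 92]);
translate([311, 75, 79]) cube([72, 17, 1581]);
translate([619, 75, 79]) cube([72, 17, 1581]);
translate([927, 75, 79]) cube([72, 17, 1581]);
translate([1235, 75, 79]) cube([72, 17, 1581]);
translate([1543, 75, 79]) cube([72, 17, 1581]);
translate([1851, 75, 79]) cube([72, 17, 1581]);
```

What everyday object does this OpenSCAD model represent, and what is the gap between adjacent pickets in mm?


A fence section. The picket gap is 236 mm.

Two posts, two rails, 6 pickets — a fence section. Span 2088 mm holds 6 pickets of 72 mm with 7 equal gaps: ⌊(2088 − 6·72) / 7⌋ = 236 mm.


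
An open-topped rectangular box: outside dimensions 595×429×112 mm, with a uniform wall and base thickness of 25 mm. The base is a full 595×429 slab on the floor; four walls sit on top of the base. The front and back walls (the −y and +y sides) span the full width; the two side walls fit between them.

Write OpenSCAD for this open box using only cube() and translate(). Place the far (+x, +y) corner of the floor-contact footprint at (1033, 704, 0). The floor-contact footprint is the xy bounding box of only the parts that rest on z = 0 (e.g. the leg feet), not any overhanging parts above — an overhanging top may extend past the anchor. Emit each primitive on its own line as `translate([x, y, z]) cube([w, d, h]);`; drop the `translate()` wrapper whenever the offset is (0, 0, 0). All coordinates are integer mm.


translate([438, 275, 0]) cube([595, 429, 25]);
translate([438, 275, 25]) cube([595, 25, 87]);
translate([438, 679, 25]) cube([595, 25, 87]);
translate([438, 300, 25]) cube([25, 379, 87]);
translate([1008, 300, 25]) cube([25, 379, 87]);


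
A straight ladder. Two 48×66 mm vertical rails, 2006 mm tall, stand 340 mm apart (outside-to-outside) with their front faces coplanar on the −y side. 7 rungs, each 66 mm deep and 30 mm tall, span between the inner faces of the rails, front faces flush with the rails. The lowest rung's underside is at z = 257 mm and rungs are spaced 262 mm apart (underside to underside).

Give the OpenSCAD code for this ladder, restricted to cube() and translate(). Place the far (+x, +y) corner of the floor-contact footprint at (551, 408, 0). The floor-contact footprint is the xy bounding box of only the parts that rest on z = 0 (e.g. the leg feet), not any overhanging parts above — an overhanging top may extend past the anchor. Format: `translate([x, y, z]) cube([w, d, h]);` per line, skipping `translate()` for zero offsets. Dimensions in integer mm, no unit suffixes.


translate([211, 342, 0]) cube([48, 66, 2006]);
translate([503, 342, 0]) cube([48, 66, 2006]);
translate([259, 342, 257]) cube([244, 66, 30]);
translate([259, 342, 519]) cube([244, 66, 30]);
translate([259, 342, 781]) cube([244, 66, 30]);
translate([259, 342, 1043]) cube([244, 66, 30]);
translate([259, 342, 1305]) cube([244, 66, 30]);
translate([259, 342, 1567]) cube([244, 66, 30]);
translate([259, 342, 1829]) cube([244, 66, 30]);


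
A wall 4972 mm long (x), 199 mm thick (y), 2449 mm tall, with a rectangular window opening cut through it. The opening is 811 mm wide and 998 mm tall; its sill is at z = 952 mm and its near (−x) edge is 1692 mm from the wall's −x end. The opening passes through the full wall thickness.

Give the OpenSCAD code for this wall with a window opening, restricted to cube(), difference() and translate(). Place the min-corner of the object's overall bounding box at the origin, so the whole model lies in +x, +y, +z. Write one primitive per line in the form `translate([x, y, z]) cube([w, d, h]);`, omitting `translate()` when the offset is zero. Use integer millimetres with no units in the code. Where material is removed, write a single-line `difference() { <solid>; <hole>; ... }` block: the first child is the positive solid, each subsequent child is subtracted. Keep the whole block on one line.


difference() { cube([4972, 199, 2449]); translate([1692, 0, 952]) cube([811, 199, 998]); }


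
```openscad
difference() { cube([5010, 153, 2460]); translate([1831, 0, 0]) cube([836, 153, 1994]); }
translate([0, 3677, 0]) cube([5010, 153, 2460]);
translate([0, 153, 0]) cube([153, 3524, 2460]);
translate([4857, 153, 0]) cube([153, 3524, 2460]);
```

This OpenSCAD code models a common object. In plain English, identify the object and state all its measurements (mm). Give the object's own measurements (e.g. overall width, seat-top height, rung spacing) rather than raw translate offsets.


A single room: four walls, each 2460 mm tall and 153 mm thick, enclosing an outside footprint 5010×3830 mm (x × y), no floor or roof. The front and back walls (−y and +y sides) run the full x-width; the side walls fit between their inner faces. A door opening 836 mm wide and 1994 mm tall is cut through the front wall from the floor up, its −x edge 1831 mm from the wall's −x end.


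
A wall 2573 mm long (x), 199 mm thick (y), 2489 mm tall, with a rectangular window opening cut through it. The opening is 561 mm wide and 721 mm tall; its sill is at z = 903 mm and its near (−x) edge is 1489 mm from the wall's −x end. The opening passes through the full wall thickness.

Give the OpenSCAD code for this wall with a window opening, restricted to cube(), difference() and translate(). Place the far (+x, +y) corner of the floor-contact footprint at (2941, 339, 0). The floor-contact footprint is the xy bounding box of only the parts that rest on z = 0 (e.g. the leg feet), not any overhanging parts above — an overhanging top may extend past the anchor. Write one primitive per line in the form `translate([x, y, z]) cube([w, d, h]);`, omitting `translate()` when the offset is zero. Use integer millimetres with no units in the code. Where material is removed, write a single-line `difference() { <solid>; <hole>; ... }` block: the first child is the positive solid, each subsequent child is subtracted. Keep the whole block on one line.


difference() { translate([368, 140, 0]) cube([2573, 199, 2489]); translate([1857, 140, 903]) cube([561, 199, 721]); }


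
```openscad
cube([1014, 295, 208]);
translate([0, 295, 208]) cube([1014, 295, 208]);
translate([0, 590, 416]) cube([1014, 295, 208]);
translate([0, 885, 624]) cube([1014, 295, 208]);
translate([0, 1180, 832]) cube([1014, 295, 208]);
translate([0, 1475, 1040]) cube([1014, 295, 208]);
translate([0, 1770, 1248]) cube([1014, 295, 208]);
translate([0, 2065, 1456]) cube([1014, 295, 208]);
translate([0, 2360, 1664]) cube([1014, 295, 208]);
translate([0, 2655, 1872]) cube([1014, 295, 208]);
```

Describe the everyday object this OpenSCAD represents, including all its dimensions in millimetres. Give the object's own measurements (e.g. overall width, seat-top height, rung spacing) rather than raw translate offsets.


A straight staircase of 10 solid steps. Each step is 1014 mm wide (x), 295 mm deep (y, the going) and 208 mm tall (the rise). The first step rests on the floor; each subsequent step sits one going further in +y and one rise higher in +z, directly behind and above the previous step with no overlap.


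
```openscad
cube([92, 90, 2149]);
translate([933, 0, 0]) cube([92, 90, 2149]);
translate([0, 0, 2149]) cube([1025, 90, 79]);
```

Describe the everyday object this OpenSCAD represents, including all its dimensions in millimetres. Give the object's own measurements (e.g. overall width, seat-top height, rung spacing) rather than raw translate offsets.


A door frame. The clear opening is 841 mm wide and 2149 mm high. Two 92 mm wide jambs, 90 mm deep, stand either side of the opening from the floor to the top of the opening. A 79 mm thick head sits across the top of both jambs, spanning the full outside width of the frame.


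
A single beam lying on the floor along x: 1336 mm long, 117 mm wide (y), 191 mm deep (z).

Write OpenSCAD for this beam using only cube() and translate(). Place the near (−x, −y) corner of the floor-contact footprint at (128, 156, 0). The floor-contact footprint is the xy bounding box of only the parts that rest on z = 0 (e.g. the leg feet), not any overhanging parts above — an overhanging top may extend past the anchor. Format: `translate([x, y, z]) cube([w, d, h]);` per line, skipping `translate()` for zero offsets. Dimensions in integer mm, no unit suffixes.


translate([128, 156, 0]) cube([1336, 117, 191]);


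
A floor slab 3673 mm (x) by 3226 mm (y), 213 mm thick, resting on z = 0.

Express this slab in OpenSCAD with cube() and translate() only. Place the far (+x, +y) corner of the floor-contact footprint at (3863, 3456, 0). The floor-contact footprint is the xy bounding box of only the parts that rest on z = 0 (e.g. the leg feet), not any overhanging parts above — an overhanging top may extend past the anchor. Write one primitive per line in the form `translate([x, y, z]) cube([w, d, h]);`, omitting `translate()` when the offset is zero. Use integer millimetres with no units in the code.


translate([190, 230, 0]) cube([3673, 3226, 213]);


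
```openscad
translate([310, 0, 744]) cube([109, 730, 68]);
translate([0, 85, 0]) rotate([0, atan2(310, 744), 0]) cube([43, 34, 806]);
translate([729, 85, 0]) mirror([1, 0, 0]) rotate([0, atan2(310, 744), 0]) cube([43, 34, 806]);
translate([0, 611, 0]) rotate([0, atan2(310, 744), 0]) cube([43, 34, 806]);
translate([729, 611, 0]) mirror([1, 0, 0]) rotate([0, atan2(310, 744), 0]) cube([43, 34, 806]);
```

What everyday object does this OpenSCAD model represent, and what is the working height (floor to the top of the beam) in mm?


A sawhorse. The overall height is 812 mm.

A beam across two mirrored pairs of raked legs — a sawhorse. The beam's underside is at z = 744 (matching the legs' vertical rise in atan2(310, 744)) and the beam is 68 mm tall, so its top is at 744 + 68 = 812 mm. The raked legs top out at the beam's underside, so that is the highest point.


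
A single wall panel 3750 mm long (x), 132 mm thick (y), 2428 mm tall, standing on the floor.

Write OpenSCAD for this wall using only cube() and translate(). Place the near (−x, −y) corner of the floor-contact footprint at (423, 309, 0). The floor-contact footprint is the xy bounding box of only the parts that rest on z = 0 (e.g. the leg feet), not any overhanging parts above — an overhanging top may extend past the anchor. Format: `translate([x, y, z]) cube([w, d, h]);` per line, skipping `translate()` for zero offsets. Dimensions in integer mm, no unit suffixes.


translate([423, 309, 0]) cube([3750, 132, 2428]);


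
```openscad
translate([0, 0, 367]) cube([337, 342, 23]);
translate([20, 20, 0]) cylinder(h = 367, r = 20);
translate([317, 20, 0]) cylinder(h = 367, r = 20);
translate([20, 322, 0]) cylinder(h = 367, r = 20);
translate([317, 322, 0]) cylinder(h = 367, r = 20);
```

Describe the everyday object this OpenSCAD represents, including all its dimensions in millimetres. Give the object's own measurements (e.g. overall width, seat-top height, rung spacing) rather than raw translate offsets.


A four-legged stool. The seat is a 337×342×23 mm slab whose top surface is at z = 390 mm; four round legs, each 40 mm in diameter, run from the floor (z = 0) to the underside of the seat, each leg's axis is inset half a diameter from the nearest pair of seat edges (so the leg's bounding box is flush with the corner).


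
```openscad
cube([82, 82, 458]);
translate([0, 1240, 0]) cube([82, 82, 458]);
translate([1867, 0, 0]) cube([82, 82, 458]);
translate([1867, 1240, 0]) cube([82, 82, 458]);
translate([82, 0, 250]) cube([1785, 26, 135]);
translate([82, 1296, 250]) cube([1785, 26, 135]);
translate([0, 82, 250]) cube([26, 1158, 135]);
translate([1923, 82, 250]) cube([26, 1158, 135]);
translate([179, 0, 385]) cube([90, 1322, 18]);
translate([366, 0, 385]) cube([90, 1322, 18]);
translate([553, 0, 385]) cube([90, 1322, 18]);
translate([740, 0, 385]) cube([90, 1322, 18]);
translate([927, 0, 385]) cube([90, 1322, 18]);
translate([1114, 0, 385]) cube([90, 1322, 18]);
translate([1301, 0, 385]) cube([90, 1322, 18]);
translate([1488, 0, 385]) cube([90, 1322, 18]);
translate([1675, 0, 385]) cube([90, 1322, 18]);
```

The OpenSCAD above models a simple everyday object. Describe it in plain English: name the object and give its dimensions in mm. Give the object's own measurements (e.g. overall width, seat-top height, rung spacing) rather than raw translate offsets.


A bed frame 1949 mm long (x) by 1322 mm wide (y). Four 82×82 mm corner posts, 458 mm tall, at the corners of the footprint. Four rails of 26 mm thickness and 135 mm height run between adjacent posts with their undersides at z = 250 mm, their outer faces flush with the outside of the frame (the two x-running rails run between the posts' inner faces; the two y-running rails run between the posts' inner faces). 9 slats, each 90 mm wide (x) and 18 mm thick, lie across the top of the two x-running rails, running the full 1322 mm width of the frame in y; along x they sit between the end posts with a 97 mm gap after the −x posts and between neighbouring slats, leaving 102 mm before the +x posts.


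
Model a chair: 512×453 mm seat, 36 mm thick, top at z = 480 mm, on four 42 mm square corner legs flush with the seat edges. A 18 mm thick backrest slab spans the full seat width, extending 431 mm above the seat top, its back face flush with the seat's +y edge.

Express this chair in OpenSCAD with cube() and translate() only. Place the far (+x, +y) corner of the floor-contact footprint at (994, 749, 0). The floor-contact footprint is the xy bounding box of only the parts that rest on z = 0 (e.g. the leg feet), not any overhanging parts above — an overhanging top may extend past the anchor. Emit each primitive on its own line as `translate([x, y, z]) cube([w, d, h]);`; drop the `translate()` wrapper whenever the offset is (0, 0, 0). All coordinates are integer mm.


translate([482, 296, 444]) cube([512, 453, 36]);
translate([482, 296, 0]) cube([42, 42, 444]);
translate([952, 296, 0]) cube([42, 42, 444]);
translate([482, 707, 0]) cube([42, 42, 444]);
translate([952, 707, 0]) cube([42, 42, 444]);
translate([482, 731, 480]) cube([512, 18, 431]);


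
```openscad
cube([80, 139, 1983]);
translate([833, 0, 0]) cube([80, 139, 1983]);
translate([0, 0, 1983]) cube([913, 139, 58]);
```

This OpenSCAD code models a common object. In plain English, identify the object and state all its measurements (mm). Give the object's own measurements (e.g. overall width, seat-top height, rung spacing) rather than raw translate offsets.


A door frame. The clear opening is 753 mm wide and 1983 mm high. Two 80 mm wide jambs, 139 mm deep, stand either side of the opening from the floor to the top of the opening. A 58 mm thick head sits across the top of both jambs, spanning the full outside width of the frame.


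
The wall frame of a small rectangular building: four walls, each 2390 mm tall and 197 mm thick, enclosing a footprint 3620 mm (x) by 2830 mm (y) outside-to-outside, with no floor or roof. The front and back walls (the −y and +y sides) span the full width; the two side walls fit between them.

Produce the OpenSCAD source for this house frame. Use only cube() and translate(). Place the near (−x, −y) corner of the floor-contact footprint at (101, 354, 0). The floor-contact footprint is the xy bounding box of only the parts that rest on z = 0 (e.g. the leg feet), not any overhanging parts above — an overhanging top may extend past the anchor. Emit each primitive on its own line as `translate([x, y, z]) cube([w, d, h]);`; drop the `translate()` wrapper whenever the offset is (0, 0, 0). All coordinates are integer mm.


translate([101, 354, 0]) cube([3620, 197, 2390]);
translate([101, 2987, 0]) cube([3620, 197, 2390]);
translate([101, 551, 0]) cube([197, 2436, 2390]);
translate([3524, 551, 0]) cube([197, 2436, 2390]);


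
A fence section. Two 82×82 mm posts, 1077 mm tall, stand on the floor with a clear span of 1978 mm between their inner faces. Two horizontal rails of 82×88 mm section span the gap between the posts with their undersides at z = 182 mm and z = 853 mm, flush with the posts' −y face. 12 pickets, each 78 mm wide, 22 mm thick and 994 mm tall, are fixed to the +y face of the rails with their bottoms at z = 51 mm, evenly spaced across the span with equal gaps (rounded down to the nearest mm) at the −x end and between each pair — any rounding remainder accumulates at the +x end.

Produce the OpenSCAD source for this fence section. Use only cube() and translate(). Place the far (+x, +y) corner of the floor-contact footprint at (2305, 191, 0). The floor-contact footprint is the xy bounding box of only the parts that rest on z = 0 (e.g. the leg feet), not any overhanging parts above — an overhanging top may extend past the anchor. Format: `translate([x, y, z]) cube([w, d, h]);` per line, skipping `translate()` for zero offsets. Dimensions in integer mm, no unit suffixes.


translate([163, 109, 0]) cube([82, 82, 1077]);
translate([2223, 109, 0]) cube([82, 82, 1077]);
translate([245, 109, 182]) cube([1978, 82, 88]);
translate([245, 109, 853]) cube([1978, 82, 88]);
translate([325, 191, 51]) cube([78, 22, 994]);
translate([483, 191, 51]) cube([78, 22, 994]);
translate([641, 191, 51]) cube([78, 22, 994]);
translate([799, 191, 51]) cube([78, 22, 994]);
translate([957, 191, 51]) cube([78, 22, 994]);
translate([1115, 191, 51]) cube([78, 22, 994]);
translate([1273, 191, 51]) cube([78, 22, 994]);
translate([1431, 191, 51]) cube([78, 22, 994]);
translate([1589, 191, 51]) cube([78, 22, 994]);
translate([1747, 191, 51]) cube([78, 22, 994]);
translate([1905, 191, 51]) cube([78, 22, 994]);
translate([2063, 191, 51]) cube([78, 22, 994]);


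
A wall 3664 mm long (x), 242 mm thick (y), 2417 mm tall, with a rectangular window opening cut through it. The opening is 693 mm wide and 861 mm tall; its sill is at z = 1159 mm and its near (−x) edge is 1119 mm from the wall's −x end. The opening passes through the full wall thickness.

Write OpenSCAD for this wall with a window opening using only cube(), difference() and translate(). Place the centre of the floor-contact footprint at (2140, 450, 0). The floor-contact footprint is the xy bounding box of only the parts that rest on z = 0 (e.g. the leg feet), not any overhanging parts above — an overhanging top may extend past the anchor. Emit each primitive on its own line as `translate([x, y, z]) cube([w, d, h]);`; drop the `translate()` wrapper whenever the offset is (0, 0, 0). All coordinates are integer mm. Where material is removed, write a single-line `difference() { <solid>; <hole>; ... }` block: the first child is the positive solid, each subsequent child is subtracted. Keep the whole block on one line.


difference() { translate([308, 329, 0]) cube([3664, 242, 2417]); translate([1427, 329, 1159]) cube([693, 242, 861]); }


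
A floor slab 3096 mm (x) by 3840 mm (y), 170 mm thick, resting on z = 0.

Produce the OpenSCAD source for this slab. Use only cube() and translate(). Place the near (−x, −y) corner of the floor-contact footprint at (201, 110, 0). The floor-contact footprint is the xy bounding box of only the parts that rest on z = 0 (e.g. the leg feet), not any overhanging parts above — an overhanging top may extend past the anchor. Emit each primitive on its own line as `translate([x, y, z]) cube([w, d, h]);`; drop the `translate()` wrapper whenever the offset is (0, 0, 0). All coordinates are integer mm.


translate([201, 110, 0]) cube([3096, 3840, 170]);


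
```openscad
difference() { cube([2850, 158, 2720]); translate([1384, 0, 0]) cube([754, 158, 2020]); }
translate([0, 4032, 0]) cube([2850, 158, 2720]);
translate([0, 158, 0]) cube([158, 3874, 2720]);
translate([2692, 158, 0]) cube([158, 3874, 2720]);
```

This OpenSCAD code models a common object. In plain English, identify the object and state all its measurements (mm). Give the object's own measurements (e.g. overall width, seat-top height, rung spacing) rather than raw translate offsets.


A single room: four walls, each 2720 mm tall and 158 mm thick, enclosing an outside footprint 2850×4190 mm (x × y), no floor or roof. The front and back walls (−y and +y sides) run the full x-width; the side walls fit between their inner faces. A door opening 754 mm wide and 2020 mm tall is cut through the front wall from the floor up, its −x edge 1384 mm from the wall's −x end.


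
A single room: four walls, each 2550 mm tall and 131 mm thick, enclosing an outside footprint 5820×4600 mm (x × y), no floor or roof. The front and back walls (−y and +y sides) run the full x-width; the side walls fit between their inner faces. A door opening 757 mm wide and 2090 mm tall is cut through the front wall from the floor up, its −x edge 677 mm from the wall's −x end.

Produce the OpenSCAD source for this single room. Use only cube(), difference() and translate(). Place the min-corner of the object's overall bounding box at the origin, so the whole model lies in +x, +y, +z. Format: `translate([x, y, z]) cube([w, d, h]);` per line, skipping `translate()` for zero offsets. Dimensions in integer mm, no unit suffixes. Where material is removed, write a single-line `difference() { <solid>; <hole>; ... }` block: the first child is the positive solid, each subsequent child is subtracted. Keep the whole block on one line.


difference() { cube([5820, 131, 2550]); translate([677, 0, 0]) cube([757, 131, 2090]); }
translate([0, 4469, 0]) cube([5820, 131, 2550]);
translate([0, 131, 0]) cube([131, 4338, 2550]);
translate([5689, 131, 0]) cube([131, 4338, 2550]);


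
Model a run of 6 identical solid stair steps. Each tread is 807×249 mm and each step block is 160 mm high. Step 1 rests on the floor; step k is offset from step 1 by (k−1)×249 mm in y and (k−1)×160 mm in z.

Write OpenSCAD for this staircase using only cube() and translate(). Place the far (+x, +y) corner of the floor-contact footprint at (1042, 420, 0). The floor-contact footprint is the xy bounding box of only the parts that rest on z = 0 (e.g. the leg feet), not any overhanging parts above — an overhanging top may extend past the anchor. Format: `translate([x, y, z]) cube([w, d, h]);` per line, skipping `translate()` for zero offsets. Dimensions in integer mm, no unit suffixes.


translate([235, 171, 0]) cube([807, 249, 160]);
translate([235, 420, 160]) cube([807, 249, 160]);
translate([235, 669, 320]) cube([807, 249, 160]);
translate([235, 918, 480]) cube([807, 249, 160]);
translate([235, 1167, 640]) cube([807, 249, 160]);
translate([235, 1416, 800]) cube([807, 249, 160]);


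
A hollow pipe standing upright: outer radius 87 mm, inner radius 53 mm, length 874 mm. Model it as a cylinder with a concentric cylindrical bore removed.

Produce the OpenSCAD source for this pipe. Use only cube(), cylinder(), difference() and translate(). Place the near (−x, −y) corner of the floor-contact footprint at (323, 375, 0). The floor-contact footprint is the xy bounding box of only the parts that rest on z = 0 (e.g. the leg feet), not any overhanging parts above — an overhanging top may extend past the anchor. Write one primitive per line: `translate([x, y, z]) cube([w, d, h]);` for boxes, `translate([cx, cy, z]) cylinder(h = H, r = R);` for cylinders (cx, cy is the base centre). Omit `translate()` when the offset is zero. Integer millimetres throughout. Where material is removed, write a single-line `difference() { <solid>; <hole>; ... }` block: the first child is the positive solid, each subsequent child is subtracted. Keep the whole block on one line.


difference() { translate([410, 462, 0]) cylinder(h = 874, r = 87); translate([410, 462, 0]) cylinder(h = 874, r = 53); }


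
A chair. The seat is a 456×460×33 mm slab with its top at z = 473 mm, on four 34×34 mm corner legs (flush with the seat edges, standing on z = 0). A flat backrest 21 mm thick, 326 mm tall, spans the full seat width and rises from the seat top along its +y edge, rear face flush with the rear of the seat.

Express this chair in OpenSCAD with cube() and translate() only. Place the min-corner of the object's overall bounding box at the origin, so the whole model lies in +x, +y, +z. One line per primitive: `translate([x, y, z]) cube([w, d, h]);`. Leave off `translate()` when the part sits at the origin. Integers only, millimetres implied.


translate([0, 0, 440]) cube([456, 460, 33]);
cube([34, 34, 440]);
translate([422, 0, 0]) cube([34, 34, 440]);
translate([0, 426, 0]) cube([34, 34, 440]);
translate([422, 426, 0]) cube([34, 34, 440]);
translate([0, 439, 473]) cube([456, 21, 326]);


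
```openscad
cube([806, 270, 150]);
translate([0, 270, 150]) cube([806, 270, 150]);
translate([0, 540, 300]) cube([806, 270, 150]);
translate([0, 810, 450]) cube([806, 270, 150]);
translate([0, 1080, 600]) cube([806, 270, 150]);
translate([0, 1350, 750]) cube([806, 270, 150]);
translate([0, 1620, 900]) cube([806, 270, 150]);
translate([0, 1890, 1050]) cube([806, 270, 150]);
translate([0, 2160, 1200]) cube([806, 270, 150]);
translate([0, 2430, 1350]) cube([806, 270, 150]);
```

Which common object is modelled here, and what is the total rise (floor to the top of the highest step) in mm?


A staircase. The total rise is 1500 mm.

10 identical blocks, each offset up and back from the previous — a staircase. Each step is 150 mm tall and there are 10 of them, so the total rise is 10 × 150 = 1500 mm.


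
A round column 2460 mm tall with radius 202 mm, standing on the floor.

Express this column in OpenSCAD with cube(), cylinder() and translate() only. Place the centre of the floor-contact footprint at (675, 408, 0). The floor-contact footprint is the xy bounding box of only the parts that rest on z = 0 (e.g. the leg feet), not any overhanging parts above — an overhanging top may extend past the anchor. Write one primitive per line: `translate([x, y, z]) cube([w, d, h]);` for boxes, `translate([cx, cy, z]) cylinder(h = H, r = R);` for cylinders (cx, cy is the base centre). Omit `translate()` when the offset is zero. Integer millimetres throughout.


translate([675, 408, 0]) cylinder(h = 2460, r = 202);


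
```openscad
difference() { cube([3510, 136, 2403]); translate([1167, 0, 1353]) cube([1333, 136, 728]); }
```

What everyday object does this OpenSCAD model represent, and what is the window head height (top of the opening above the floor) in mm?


A wall with a window opening. The window head height is 2081 mm.

A wall with a rectangular opening subtracted — a window. Sill at z = 1353, opening 728 mm tall, so the head is at 1353 + 728 = 2081 mm.


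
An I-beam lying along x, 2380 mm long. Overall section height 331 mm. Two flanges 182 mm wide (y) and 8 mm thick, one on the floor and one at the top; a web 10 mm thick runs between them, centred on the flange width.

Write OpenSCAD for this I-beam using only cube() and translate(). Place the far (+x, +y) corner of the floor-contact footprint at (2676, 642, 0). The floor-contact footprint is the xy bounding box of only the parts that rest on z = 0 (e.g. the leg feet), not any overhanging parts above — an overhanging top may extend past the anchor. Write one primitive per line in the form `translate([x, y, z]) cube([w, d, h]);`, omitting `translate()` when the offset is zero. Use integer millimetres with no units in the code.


translate([296, 460, 0]) cube([2380, 182, 8]);
translate([296, 546, 8]) cube([2380, 10, 315]);
translate([296, 460, 323]) cube([2380, 182, 8]);


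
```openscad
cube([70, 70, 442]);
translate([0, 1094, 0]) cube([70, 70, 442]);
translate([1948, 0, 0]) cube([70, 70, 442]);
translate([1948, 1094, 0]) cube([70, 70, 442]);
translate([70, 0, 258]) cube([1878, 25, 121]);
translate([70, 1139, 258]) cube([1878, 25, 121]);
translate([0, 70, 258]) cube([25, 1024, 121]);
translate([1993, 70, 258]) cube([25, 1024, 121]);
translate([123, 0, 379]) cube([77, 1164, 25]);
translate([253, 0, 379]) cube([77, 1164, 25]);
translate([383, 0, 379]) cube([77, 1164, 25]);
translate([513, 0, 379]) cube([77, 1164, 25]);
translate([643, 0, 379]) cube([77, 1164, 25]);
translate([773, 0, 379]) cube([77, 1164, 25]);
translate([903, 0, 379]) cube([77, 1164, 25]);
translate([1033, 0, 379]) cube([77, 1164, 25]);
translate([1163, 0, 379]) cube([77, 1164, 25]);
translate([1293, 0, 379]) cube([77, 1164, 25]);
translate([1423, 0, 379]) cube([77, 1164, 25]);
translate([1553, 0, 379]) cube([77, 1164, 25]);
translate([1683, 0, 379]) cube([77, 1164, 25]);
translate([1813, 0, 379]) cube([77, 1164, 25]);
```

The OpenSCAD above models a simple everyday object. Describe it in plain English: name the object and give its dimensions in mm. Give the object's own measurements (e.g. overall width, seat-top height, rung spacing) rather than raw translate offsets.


A bed frame 2018 mm long (x) by 1164 mm wide (y). Four 70×70 mm corner posts, 442 mm tall, at the corners of the footprint. Four rails of 25 mm thickness and 121 mm height run between adjacent posts with their undersides at z = 258 mm, their outer faces flush with the outside of the frame (the two x-running rails run between the posts' inner faces; the two y-running rails run between the posts' inner faces). 14 slats, each 77 mm wide (x) and 25 mm thick, lie across the top of the two x-running rails, running the full 1164 mm width of the frame in y; along x they sit between the end posts with a 53 mm gap after the −x posts and between neighbouring slats, leaving 58 mm before the +x posts.


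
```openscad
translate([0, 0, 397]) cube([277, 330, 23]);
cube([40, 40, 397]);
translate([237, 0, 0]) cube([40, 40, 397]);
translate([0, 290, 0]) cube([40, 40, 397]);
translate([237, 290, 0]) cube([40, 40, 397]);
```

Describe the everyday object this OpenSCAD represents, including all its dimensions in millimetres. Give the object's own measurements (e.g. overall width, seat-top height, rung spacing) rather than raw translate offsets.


A simple wooden stool: a rectangular seat 277 mm (x) by 330 mm (y), 23 mm thick, top face at z = 420 mm, on four square legs, each 40×40 mm in cross-section. The legs rest on z = 0, each flush with a corner of the seat.


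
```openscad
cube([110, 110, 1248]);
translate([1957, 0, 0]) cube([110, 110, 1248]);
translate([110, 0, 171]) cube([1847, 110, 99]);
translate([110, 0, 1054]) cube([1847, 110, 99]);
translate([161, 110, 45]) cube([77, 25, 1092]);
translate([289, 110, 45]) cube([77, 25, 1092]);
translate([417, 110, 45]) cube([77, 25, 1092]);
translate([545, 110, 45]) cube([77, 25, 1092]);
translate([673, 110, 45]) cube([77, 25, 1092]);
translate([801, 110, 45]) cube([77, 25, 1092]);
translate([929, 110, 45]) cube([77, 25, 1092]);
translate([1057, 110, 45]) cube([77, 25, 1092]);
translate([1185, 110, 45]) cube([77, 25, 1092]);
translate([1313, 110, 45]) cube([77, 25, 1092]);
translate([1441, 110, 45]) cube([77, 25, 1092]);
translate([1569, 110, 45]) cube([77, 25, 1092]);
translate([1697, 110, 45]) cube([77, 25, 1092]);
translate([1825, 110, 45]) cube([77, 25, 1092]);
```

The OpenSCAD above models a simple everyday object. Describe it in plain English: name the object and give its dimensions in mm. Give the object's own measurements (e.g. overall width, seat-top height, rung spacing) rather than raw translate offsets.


A fence section. Two 110×110 mm posts, 1248 mm tall, stand on the floor with a clear span of 1847 mm between their inner faces. Two horizontal rails of 110×99 mm section span the gap between the posts with their undersides at z = 171 mm and z = 1054 mm, flush with the posts' −y face. 14 pickets, each 77 mm wide, 25 mm thick and 1092 mm tall, are fixed to the +y face of the rails with their bottoms at z = 45 mm, spaced across the span with a 51 mm gap after the −x post and between neighbouring pickets, with 55 mm left before the +x post.


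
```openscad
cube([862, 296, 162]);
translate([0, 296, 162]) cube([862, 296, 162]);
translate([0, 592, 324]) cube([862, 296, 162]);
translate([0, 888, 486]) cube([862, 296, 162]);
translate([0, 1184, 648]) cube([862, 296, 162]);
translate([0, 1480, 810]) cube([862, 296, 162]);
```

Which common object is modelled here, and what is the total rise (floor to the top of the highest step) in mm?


A staircase. The total rise is 972 mm.

6 identical blocks, each offset up and back from the previous — a staircase. Each step is 162 mm tall and there are 6 of them, so the total rise is 6 × 162 = 972 mm.


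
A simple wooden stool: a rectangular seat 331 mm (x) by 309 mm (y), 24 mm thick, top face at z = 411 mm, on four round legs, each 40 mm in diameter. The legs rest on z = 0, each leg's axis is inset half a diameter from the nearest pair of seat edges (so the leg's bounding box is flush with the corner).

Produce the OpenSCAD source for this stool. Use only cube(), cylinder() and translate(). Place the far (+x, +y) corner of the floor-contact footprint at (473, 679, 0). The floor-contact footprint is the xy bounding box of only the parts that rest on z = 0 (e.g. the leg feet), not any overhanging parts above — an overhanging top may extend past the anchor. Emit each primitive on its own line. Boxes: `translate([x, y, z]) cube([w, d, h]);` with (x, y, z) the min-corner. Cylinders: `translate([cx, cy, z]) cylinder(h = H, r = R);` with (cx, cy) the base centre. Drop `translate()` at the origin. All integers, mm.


translate([142, 370, 387]) cube([331, 309, 24]);
translate([162, 390, 0]) cylinder(h = 387, r = 20);
translate([453, 390, 0]) cylinder(h = 387, r = 20);
translate([162, 659, 0]) cylinder(h = 387, r = 20);
translate([453, 659, 0]) cylinder(h = 387, r = 20);
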